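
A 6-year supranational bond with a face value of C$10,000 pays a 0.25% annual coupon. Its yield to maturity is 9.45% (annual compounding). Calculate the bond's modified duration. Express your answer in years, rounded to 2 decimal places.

Periodic yield y = 0.0945. First find Macaulay duration:
  t   CF        PV=CF/(1+0.0945)^t    t·PV
  1        25.00        22.8415        22.8415
  2        25.00        20.8693        41.7387
  3        25.00        19.0675        57.2024
  4        25.00        17.4212        69.6846
  5        25.00        15.9170        79.5850
  6    10,025.00     5,831.6276    34,989.7659
  Σ                  5,927.7441    35,260.8180
P = 5,927.7441; Macaulay duration = 35,260.8180 / 5,927.7441 = 5.94844 years.
Modified duration = D_Mac / (1 + y) = 5.94844 / 1.0945 = 5.43485 years.

5.43 years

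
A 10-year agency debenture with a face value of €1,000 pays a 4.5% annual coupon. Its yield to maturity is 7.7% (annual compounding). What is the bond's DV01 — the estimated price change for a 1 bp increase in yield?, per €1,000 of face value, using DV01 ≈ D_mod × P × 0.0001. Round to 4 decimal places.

€0.5813

Periodic yield y = 0.077.
  t   CF        PV=CF/(1+0.077)^t    t·PV
  1        45.00        41.7827        41.7827
  2        45.00        38.7955        77.5910
  3        45.00        36.0218       108.0654
  4        45.00        33.4464       133.7857
  5        45.00        31.0552       155.2759
  6        45.00        28.8349       173.0093
  7        45.00        26.7733       187.4134
  8        45.00        24.8592       198.8735
  9        45.00        23.0819       207.7369
  10    1,045.00       497.6904     4,976.9039
  Σ                    782.3413     6,260.4377
P = 782.3413; D_Mac = 8.00218 yrs; D_mod = 7.43007 yrs.
DV01 ≈ 7.43007 × 782.3413 × 0.0001 = 0.581285.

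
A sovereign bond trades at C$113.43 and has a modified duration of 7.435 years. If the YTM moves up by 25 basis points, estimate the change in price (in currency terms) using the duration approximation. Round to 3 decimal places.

-C$2.108

Duration approximation: ΔP/P ≈ -D_mod · Δy = -7.435 × (+0.0025) = -0.0185875.
ΔP ≈ 113.43 × (-0.0185875) = -2.108380125.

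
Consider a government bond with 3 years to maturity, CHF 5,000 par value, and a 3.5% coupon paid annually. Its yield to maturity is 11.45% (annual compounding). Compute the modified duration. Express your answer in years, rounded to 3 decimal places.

2.591 years

Periodic yield y = 0.1145. First find Macaulay duration:
  t   CF        PV=CF/(1+0.1145)^t    t·PV
  1       175.00       157.0211       157.0211
  2       175.00       140.8893       281.7785
  3     5,175.00     3,738.2654    11,214.7963
  Σ                  4,036.1758    11,653.5959
P = 4,036.1758; Macaulay duration = 11,653.5959 / 4,036.1758 = 2.88729 years.
Modified duration = D_Mac / (1 + y) = 2.88729 / 1.1145 = 2.59066 years.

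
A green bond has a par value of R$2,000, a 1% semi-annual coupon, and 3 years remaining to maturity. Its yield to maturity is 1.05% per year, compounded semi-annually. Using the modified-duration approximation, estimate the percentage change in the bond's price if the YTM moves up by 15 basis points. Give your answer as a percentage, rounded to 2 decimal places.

-0.44%

Periodic yield y = 0.00525. Modified duration first:
  t   CF        PV=CF/(1+0.00525)^t    t·PV
  1        10.00         9.9478         9.9478
  2        10.00         9.8958        19.7916
  3        10.00         9.8441        29.5324
  4        10.00         9.7927        39.1709
  5        10.00         9.7416        48.7079
  6     2,010.00     1,947.8323    11,686.9939
  Σ                  1,997.0544    11,834.1446
P = 1,997.0544; D_Mac = 5.92580 half-year periods = 2.96290 yrs; D_mod = 2.96290/(1+0.00525) = 2.94743 yrs.
ΔP/P ≈ -D_mod · Δy = -2.94743 × (+0.0015) = -0.004421 = -0.4421%.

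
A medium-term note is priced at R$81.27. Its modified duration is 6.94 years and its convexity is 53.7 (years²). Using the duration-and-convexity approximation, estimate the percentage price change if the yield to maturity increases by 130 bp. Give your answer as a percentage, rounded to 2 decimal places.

-8.57%

Duration effect: -D_mod·Δy = -6.94 × (+0.013) = -0.090220
Convexity effect: ½·C·(Δy)² = 0.5 × 53.7 × (0.013)² = +0.00453765
ΔP/P ≈ -0.090220 + 0.00453765 = -0.08568235
= -8.568235%.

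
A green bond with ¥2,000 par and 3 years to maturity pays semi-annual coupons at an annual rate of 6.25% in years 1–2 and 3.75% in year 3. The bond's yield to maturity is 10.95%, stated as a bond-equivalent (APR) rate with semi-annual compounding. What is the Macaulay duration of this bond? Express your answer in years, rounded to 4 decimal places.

Periodic yield y = 0.05475. Discount each cash flow and weight by its period:
  t   CF        PV=CF/(1+0.05475)^t    t·PV
  1        62.50        59.2557        59.2557
  2        62.50        56.1799       112.3598
  3        62.50        53.2637       159.7911
  4        62.50        50.4989       201.9956
  5        37.50        28.7266       143.6328
  6     2,037.50     1,479.7911     8,878.7466
  Σ                  1,727.7159     9,555.7817
Price P = Σ PV = 1,727.7159.
Macaulay duration = Σ(t·PV) / P = 9,555.7817 / 1,727.7159 = 5.53088 half-year periods.
In years: 5.53088 / 2 = 2.76544 years.

2.7654 years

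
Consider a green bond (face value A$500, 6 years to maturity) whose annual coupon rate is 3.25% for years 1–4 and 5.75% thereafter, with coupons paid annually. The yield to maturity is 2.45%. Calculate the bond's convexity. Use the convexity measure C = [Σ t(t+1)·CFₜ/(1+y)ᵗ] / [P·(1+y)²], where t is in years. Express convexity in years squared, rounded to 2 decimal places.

36.03

With y = 0.0245:
  t   CF        PV=CF/(1+0.0245)^t    t·PV        t(t+1)·PV
  1        16.25        15.8614        15.8614          31.7228
  2        16.25        15.4821        30.9642          92.8925
  3        16.25        15.1118        45.3355         181.3421
  4        16.25        14.7505        59.0018         295.0092
  5        28.75        25.4729       127.3644         764.1864
  6       528.75       457.2762     2,743.6572      19,205.6007
  Σ                    543.9549     3,022.1846      20,570.7536
P = 543.9549.
Convexity = Σ t(t+1)·PV / [P·(1+y)²] = 20,570.7536 / (543.9549 × 1.049600) = 36.02993.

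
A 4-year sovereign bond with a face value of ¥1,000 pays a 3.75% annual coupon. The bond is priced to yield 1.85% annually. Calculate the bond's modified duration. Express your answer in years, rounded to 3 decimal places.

3.728 years

Periodic yield y = 0.0185. First find Macaulay duration:
  t   CF        PV=CF/(1+0.0185)^t    t·PV
  1        37.50        36.8189        36.8189
  2        37.50        36.1501        72.3001
  3        37.50        35.4934       106.4803
  4     1,037.50       964.1486     3,856.5944
  Σ                  1,072.6110     4,072.1937
P = 1,072.6110; Macaulay duration = 4,072.1937 / 1,072.6110 = 3.79652 years.
Modified duration = D_Mac / (1 + y) = 3.79652 / 1.0185 = 3.72756 years.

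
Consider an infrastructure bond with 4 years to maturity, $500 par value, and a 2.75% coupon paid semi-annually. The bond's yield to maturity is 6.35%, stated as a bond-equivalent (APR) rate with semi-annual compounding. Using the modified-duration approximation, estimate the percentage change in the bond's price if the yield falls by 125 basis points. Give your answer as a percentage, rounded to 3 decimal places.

+4.603%

Periodic yield y = 0.03175. Modified duration first:
  t   CF        PV=CF/(1+0.03175)^t    t·PV
  1        6.875         6.6634         6.6634
  2        6.875         6.4584        12.9168
  3        6.875         6.2596        18.7789
  4        6.875         6.0670        24.2680
  5        6.875         5.8803        29.4016
  6        6.875         5.6994        34.1961
  7        6.875         5.5240        38.6678
  8      506.875       394.7345     3,157.8757
  Σ                    437.2866     3,322.7684
P = 437.2866; D_Mac = 7.59861 half-year periods = 3.79930 yrs; D_mod = 3.79930/(1+0.03175) = 3.68239 yrs.
ΔP/P ≈ -D_mod · Δy = -3.68239 × (-0.0125) = +0.046030 = +4.6030%.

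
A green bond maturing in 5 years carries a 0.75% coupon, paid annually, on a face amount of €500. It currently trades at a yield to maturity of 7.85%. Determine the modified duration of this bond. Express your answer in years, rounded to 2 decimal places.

4.55 years

Periodic yield y = 0.0785. First find Macaulay duration:
  t   CF        PV=CF/(1+0.0785)^t    t·PV
  1         3.75         3.4771         3.4771
  2         3.75         3.2240         6.4479
  3         3.75         2.9893         8.9679
  4         3.75         2.7717        11.0869
  5       503.75       345.2346     1,726.1730
  Σ                    357.6967     1,756.1528
P = 357.6967; Macaulay duration = 1,756.1528 / 357.6967 = 4.90961 years.
Modified duration = D_Mac / (1 + y) = 4.90961 / 1.0785 = 4.55226 years.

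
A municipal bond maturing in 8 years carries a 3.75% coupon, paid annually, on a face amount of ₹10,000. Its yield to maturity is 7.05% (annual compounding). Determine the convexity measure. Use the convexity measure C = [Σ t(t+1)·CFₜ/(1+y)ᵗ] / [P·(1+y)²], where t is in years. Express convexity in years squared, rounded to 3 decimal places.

With y = 0.0705:
  t   CF        PV=CF/(1+0.0705)^t    t·PV        t(t+1)·PV
  1       375.00       350.3036       350.3036         700.6072
  2       375.00       327.2336       654.4673       1,963.4018
  3       375.00       305.6830       917.0489       3,668.1957
  4       375.00       285.5516     1,142.2064       5,711.0318
  5       375.00       266.7460     1,333.7300       8,002.3799
  6       375.00       249.1789     1,495.0733      10,465.5132
  7       375.00       232.7687     1,629.3808      13,035.0468
  8    10,375.00     6,015.8186    48,126.5488     433,138.9394
  Σ                  8,033.2840    55,648.7591     476,685.1157
P = 8,033.2840.
Convexity = Σ t(t+1)·PV / [P·(1+y)²] = 476,685.1157 / (8,033.2840 × 1.145970) = 51.78037.

51.780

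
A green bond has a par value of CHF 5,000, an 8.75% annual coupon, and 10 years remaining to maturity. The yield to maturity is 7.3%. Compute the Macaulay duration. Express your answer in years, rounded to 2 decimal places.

Periodic yield y = 0.073. Discount each cash flow and weight by its year:
  t   CF        PV=CF/(1+0.073)^t    t·PV
  1       437.50       407.7353       407.7353
  2       437.50       379.9956       759.9913
  3       437.50       354.1432     1,062.4296
  4       437.50       330.0496     1,320.1983
  5       437.50       307.5951     1,537.9756
  6       437.50       286.6683     1,720.0100
  7       437.50       267.1653     1,870.1569
  8       437.50       248.9891     1,991.9126
  9       437.50       232.0495     2,088.4451
  10    5,437.50     2,687.8316    26,878.3157
  Σ                  5,502.2225    39,637.1703
Price P = Σ PV = 5,502.2225.
Macaulay duration = Σ(t·PV) / P = 39,637.1703 / 5,502.2225 = 7.20385 years.

7.20 years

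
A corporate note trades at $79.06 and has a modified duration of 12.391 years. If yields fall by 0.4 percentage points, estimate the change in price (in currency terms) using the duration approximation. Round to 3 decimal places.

Duration approximation: ΔP/P ≈ -D_mod · Δy = -12.391 × (-0.004) = +0.049564.
ΔP ≈ 79.06 × (+0.049564) = +3.91852984.

+$3.919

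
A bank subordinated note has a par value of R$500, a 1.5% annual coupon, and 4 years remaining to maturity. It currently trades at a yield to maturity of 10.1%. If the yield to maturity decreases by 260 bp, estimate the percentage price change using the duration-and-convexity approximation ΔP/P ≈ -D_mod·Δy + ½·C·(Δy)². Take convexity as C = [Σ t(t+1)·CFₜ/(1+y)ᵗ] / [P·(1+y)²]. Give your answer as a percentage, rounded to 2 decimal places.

With y = 0.101:
  t   CF        PV=CF/(1+0.101)^t    t·PV        t(t+1)·PV
  1         7.50         6.8120         6.8120          13.6240
  2         7.50         6.1871        12.3742          37.1226
  3         7.50         5.6195        16.8586          67.4343
  4       507.50       345.3717     1,381.4869       6,907.4344
  Σ                    363.9903     1,417.5316       7,025.6151
P = 363.9903; D_Mac = 3.89442 yrs; D_mod = 3.53717 yrs; C = 15.92282.
Duration effect: -3.53717 × (-0.026) = +0.091966
Convexity effect: 0.5 × 15.92282 × (-0.026)² = +0.0053819
ΔP/P ≈ +0.091966 + 0.0053819 = +0.097348 = +9.7348%.

+9.73%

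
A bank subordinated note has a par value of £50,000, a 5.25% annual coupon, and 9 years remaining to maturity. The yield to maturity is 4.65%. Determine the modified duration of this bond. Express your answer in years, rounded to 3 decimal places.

7.107 years

Periodic yield y = 0.0465. First find Macaulay duration:
  t   CF        PV=CF/(1+0.0465)^t    t·PV
  1     2,625.00     2,508.3612     2,508.3612
  2     2,625.00     2,396.9051     4,793.8102
  3     2,625.00     2,290.4014     6,871.2043
  4     2,625.00     2,188.6301     8,754.5206
  5     2,625.00     2,091.3809    10,456.9047
  6     2,625.00     1,998.4529    11,990.7172
  7     2,625.00     1,909.6540    13,367.5778
  8     2,625.00     1,824.8007    14,598.4059
  9    52,625.00    34,957.3912   314,616.5209
  Σ                 52,165.9776   387,958.0228
P = 52,165.9776; Macaulay duration = 387,958.0228 / 52,165.9776 = 7.43699 years.
Modified duration = D_Mac / (1 + y) = 7.43699 / 1.0465 = 7.10654 years.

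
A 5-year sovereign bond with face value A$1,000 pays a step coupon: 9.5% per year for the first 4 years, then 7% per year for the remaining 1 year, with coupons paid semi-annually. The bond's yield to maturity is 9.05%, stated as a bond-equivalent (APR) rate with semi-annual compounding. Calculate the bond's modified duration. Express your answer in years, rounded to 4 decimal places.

Periodic yield y = 0.04525. First find Macaulay duration:
  t   CF        PV=CF/(1+0.04525)^t    t·PV
  1        47.50        45.4437        45.4437
  2        47.50        43.4764        86.9527
  3        47.50        41.5942       124.7827
  4        47.50        39.7936       159.1743
  5        47.50        38.0709       190.3543
  6        47.50        36.4227       218.5364
  7        47.50        34.8460       243.9217
  8        47.50        33.3374       266.6995
  9        35.00        23.5010       211.5091
  10    1,035.00       664.8728     6,648.7283
  Σ                  1,001.3587     8,196.1027
P = 1,001.3587; Macaulay duration = 8,196.1027 / 1,001.3587 = 8.18498 half-year periods = 4.09249 years.
Modified duration = D_Mac / (1 + y) = 4.09249 / 1.04525 = 3.91532 years.

3.9153 years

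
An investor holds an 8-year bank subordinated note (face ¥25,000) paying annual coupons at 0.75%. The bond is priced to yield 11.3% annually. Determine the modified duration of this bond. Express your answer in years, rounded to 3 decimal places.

6.887 years

Periodic yield y = 0.113. First find Macaulay duration:
  t   CF        PV=CF/(1+0.113)^t    t·PV
  1       187.50       168.4636       168.4636
  2       187.50       151.3599       302.7199
  3       187.50       135.9928       407.9783
  4       187.50       122.1858       488.7431
  5       187.50       109.7806       548.9028
  6       187.50        98.6348       591.8090
  7       187.50        88.6207       620.3448
  8    25,187.50    10,696.0580    85,568.4639
  Σ                 11,571.0961    88,697.4253
P = 11,571.0961; Macaulay duration = 88,697.4253 / 11,571.0961 = 7.66543 years.
Modified duration = D_Mac / (1 + y) = 7.66543 / 1.113 = 6.88718 years.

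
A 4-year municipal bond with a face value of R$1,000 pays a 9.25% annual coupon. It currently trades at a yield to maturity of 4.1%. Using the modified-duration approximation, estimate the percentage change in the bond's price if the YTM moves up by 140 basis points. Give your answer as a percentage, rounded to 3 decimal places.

-4.791%

Periodic yield y = 0.041. Modified duration first:
  t   CF        PV=CF/(1+0.041)^t    t·PV
  1        92.50        88.8569        88.8569
  2        92.50        85.3572       170.7144
  3        92.50        81.9954       245.9862
  4     1,092.50       930.2904     3,721.1615
  Σ                  1,186.4999     4,226.7190
P = 1,186.4999; D_Mac = 3.56234 yrs; D_mod = 3.56234/(1+0.041) = 3.42204 yrs.
ΔP/P ≈ -D_mod · Δy = -3.42204 × (+0.014) = -0.047909 = -4.7909%.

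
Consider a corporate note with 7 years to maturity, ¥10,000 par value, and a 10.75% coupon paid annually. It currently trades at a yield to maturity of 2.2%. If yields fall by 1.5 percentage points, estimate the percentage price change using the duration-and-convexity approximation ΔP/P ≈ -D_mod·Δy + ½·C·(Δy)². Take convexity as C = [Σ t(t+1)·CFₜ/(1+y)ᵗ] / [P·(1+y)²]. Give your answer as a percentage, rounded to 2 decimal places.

With y = 0.022:
  t   CF        PV=CF/(1+0.022)^t    t·PV        t(t+1)·PV
  1     1,075.00     1,051.8591     1,051.8591       2,103.7182
  2     1,075.00     1,029.2163     2,058.4327       6,175.2980
  3     1,075.00     1,007.0610     3,021.1830      12,084.7320
  4     1,075.00       985.3826     3,941.5303      19,707.6516
  5     1,075.00       964.1708     4,820.8541      28,925.1247
  6     1,075.00       943.4157     5,660.4941      39,623.4585
  7    11,075.00     9,510.1521    66,571.0649     532,568.5194
  Σ                 15,491.2577    87,125.4182     641,188.5024
P = 15,491.2577; D_Mac = 5.62417 yrs; D_mod = 5.50310 yrs; C = 39.62755.
Duration effect: -5.50310 × (-0.015) = +0.082546
Convexity effect: 0.5 × 39.62755 × (-0.015)² = +0.0044581
ΔP/P ≈ +0.082546 + 0.0044581 = +0.087005 = +8.7005%.

+8.70%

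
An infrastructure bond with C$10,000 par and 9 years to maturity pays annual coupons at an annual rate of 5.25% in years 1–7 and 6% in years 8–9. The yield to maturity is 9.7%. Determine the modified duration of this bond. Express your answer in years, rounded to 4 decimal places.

6.4795 years

Periodic yield y = 0.097. First find Macaulay duration:
  t   CF        PV=CF/(1+0.097)^t    t·PV
  1       525.00       478.5779       478.5779
  2       525.00       436.2607       872.5213
  3       525.00       397.6852     1,193.0556
  4       525.00       362.5207     1,450.0827
  5       525.00       330.4655     1,652.3276
  6       525.00       301.2448     1,807.4687
  7       525.00       274.6078     1,922.2548
  8       600.00       286.0871     2,288.6966
  9    10,600.00     4,607.2971    41,465.6738
  Σ                  7,474.7468    53,130.6590
P = 7,474.7468; Macaulay duration = 53,130.6590 / 7,474.7468 = 7.10802 years.
Modified duration = D_Mac / (1 + y) = 7.10802 / 1.097 = 6.47951 years.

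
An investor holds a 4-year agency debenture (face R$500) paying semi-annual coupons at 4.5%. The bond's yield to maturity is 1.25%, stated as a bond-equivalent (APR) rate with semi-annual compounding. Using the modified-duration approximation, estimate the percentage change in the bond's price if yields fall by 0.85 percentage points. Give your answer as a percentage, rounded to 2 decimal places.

+3.15%

Periodic yield y = 0.00625. Modified duration first:
  t   CF        PV=CF/(1+0.00625)^t    t·PV
  1        11.25        11.1801        11.1801
  2        11.25        11.1107        22.2214
  3        11.25        11.0417        33.1250
  4        11.25        10.9731        43.8924
  5        11.25        10.9049        54.5247
  6        11.25        10.8372        65.0232
  7        11.25        10.7699        75.3892
  8       511.25       486.3917     3,891.1338
  Σ                    563.2093     4,196.4897
P = 563.2093; D_Mac = 7.45103 half-year periods = 3.72552 yrs; D_mod = 3.72552/(1+0.00625) = 3.70238 yrs.
ΔP/P ≈ -D_mod · Δy = -3.70238 × (-0.0085) = +0.031470 = +3.1470%.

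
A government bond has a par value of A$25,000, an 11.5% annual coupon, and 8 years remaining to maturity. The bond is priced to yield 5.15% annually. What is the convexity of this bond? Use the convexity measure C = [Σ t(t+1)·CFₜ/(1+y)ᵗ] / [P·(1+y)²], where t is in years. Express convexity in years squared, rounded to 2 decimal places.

With y = 0.0515:
  t   CF        PV=CF/(1+0.0515)^t    t·PV        t(t+1)·PV
  1     2,875.00     2,734.1893     2,734.1893       5,468.3785
  2     2,875.00     2,600.2751     5,200.5502      15,601.6505
  3     2,875.00     2,472.9197     7,418.7592      29,675.0367
  4     2,875.00     2,351.8019     9,407.2077      47,036.0384
  5     2,875.00     2,236.6162    11,183.0809      67,098.4856
  6     2,875.00     2,127.0720    12,762.4319      89,337.0232
  7     2,875.00     2,022.8930    14,160.2509     113,282.0076
  8    27,875.00    18,652.6551   149,221.2408   1,342,991.1671
  Σ                 35,198.4222   212,087.7108   1,710,489.7876
P = 35,198.4222.
Convexity = Σ t(t+1)·PV / [P·(1+y)²] = 1,710,489.7876 / (35,198.4222 × 1.105652) = 43.95201.

43.95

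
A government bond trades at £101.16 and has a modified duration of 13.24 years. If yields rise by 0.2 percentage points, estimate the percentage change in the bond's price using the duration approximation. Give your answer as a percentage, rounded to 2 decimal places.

-2.65%

Duration approximation: ΔP/P ≈ -D_mod · Δy = -13.24 × (+0.002) = -0.026480.
As a percentage: -2.6480%.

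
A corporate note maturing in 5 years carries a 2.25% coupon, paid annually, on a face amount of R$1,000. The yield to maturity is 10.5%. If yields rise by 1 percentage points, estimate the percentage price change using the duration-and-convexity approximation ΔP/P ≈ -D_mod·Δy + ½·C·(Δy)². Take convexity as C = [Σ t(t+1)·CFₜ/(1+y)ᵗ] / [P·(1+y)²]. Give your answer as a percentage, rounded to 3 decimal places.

-4.168%

With y = 0.105:
  t   CF        PV=CF/(1+0.105)^t    t·PV        t(t+1)·PV
  1        22.50        20.3620        20.3620          40.7240
  2        22.50        18.4271        36.8543         110.5628
  3        22.50        16.6761        50.0284         200.1137
  4        22.50        15.0915        60.3661         301.8307
  5     1,022.50       620.6574     3,103.2869      18,619.7215
  Σ                    691.2142     3,270.8978      19,272.9528
P = 691.2142; D_Mac = 4.73210 yrs; D_mod = 4.28245 yrs; C = 22.83553.
Duration effect: -4.28245 × (+0.01) = -0.042824
Convexity effect: 0.5 × 22.83553 × (0.01)² = +0.0011418
ΔP/P ≈ -0.042824 + 0.0011418 = -0.041683 = -4.1683%.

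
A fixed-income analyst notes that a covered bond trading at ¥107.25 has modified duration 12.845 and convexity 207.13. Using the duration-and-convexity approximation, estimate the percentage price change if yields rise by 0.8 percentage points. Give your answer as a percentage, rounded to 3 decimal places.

-9.613%

Duration effect: -D_mod·Δy = -12.845 × (+0.008) = -0.102760
Convexity effect: ½·C·(Δy)² = 0.5 × 207.13 × (0.008)² = +0.00662816
ΔP/P ≈ -0.102760 + 0.00662816 = -0.09613184
= -9.613184%.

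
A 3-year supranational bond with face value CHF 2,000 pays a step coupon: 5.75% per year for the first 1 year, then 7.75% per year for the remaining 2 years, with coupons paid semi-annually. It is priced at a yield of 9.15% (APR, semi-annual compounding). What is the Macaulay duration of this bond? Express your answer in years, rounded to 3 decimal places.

2.767 years

Periodic yield y = 0.04575. Discount each cash flow and weight by its period:
  t   CF        PV=CF/(1+0.04575)^t    t·PV
  1        57.50        54.9845        54.9845
  2        57.50        52.5790       105.1579
  3        77.50        67.7670       203.3009
  4        77.50        64.8023       259.2091
  5        77.50        61.9673       309.8363
  6     2,077.50     1,588.4509     9,530.7054
  Σ                  1,890.5508    10,463.1941
Price P = Σ PV = 1,890.5508.
Macaulay duration = Σ(t·PV) / P = 10,463.1941 / 1,890.5508 = 5.53447 half-year periods.
In years: 5.53447 / 2 = 2.76723 years.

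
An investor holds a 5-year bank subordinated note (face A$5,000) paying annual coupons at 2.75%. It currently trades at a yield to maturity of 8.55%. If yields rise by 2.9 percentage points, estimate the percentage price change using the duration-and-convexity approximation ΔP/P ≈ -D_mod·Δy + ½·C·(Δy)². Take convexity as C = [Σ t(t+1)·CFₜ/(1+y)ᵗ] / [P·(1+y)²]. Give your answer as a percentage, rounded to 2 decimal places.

-11.56%

With y = 0.0855:
  t   CF        PV=CF/(1+0.0855)^t    t·PV        t(t+1)·PV
  1       137.50       126.6697       126.6697         253.3395
  2       137.50       116.6925       233.3851         700.1552
  3       137.50       107.5012       322.5035       1,290.0141
  4       137.50        99.0338       396.1351       1,980.6757
  5     5,137.50     3,408.8092    17,044.0461     102,264.2766
  Σ                  3,858.7064    18,122.7396     106,488.4611
P = 3,858.7064; D_Mac = 4.69658 yrs; D_mod = 4.32666 yrs; C = 23.42077.
Duration effect: -4.32666 × (+0.029) = -0.125473
Convexity effect: 0.5 × 23.42077 × (0.029)² = +0.0098484
ΔP/P ≈ -0.125473 + 0.0098484 = -0.115625 = -11.5625%.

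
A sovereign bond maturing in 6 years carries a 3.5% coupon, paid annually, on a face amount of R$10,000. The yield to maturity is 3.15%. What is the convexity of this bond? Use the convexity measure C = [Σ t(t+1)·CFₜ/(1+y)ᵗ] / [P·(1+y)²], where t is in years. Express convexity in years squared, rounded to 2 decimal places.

With y = 0.0315:
  t   CF        PV=CF/(1+0.0315)^t    t·PV        t(t+1)·PV
  1       350.00       339.3117       339.3117         678.6234
  2       350.00       328.9498       657.8995       1,973.6986
  3       350.00       318.9043       956.7128       3,826.8514
  4       350.00       309.1656     1,236.6623       6,183.3113
  5       350.00       299.7243     1,498.6213       8,991.7275
  6    10,350.00     8,592.6071    51,555.6428     360,889.4998
  Σ                 10,188.6627    56,244.8504     382,543.7119
P = 10,188.6627.
Convexity = Σ t(t+1)·PV / [P·(1+y)²] = 382,543.7119 / (10,188.6627 × 1.063992) = 35.28787.

35.29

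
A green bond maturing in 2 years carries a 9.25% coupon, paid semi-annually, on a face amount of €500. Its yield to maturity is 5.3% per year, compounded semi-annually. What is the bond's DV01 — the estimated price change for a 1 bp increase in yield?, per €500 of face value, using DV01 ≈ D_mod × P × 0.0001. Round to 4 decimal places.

€0.0982

Periodic yield y = 0.0265.
  t   CF        PV=CF/(1+0.0265)^t    t·PV
  1       23.125        22.5280        22.5280
  2       23.125        21.9464        43.8929
  3       23.125        21.3799        64.1396
  4      523.125       471.1614     1,884.6454
  Σ                    537.0156     2,015.2059
P = 537.0156; D_Mac = 3.75260 half-year periods = 1.87630 yrs; D_mod = 1.82786 yrs.
DV01 ≈ 1.82786 × 537.0156 × 0.0001 = 0.098159.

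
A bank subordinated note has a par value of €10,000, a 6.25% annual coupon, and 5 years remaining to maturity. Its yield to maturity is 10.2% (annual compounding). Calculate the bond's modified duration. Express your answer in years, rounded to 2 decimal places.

Periodic yield y = 0.102. First find Macaulay duration:
  t   CF        PV=CF/(1+0.102)^t    t·PV
  1       625.00       567.1506       567.1506
  2       625.00       514.6557     1,029.3115
  3       625.00       467.0197     1,401.0592
  4       625.00       423.7929     1,695.1715
  5    10,625.00     6,537.6395    32,688.1973
  Σ                  8,510.2584    37,380.8901
P = 8,510.2584; Macaulay duration = 37,380.8901 / 8,510.2584 = 4.39245 years.
Modified duration = D_Mac / (1 + y) = 4.39245 / 1.102 = 3.98589 years.

3.99 years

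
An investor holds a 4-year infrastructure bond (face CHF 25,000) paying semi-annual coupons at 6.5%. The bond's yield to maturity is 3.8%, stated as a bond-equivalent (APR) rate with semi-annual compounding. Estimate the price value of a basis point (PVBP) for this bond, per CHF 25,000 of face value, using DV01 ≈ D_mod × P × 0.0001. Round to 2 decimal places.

CHF 9.73

Periodic yield y = 0.019.
  t   CF        PV=CF/(1+0.019)^t    t·PV
  1       812.50       797.3503       797.3503
  2       812.50       782.4832     1,564.9663
  3       812.50       767.8932     2,303.6796
  4       812.50       753.5753     3,014.3011
  5       812.50       739.5243     3,697.6215
  6       812.50       725.7353     4,354.4120
  7       812.50       712.2035     4,985.4242
  8    25,812.50    22,204.2750   177,634.1998
  Σ                 27,483.0400   198,351.9548
P = 27,483.0400; D_Mac = 7.21725 half-year periods = 3.60862 yrs; D_mod = 3.54134 yrs.
DV01 ≈ 3.54134 × 27,483.0400 × 0.0001 = 9.732677.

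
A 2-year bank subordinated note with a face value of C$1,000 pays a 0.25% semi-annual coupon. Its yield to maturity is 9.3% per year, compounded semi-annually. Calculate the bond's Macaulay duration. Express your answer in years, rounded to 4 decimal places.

Periodic yield y = 0.0465. Discount each cash flow and weight by its period:
  t   CF        PV=CF/(1+0.0465)^t    t·PV
  1         1.25         1.1945         1.1945
  2         1.25         1.1414         2.2828
  3         1.25         1.0907         3.2720
  4     1,001.25       834.8061     3,339.2243
  Σ                    838.2326     3,345.9735
Price P = Σ PV = 838.2326.
Macaulay duration = Σ(t·PV) / P = 3,345.9735 / 838.2326 = 3.99170 half-year periods.
In years: 3.99170 / 2 = 1.99585 years.

1.9959 years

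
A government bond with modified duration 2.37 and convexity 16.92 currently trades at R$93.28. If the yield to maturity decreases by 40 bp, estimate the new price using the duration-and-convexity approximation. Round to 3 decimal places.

R$94.177

Duration effect: -D_mod·Δy = -2.37 × (-0.004) = +0.009480
Convexity effect: ½·C·(Δy)² = 0.5 × 16.92 × (-0.004)² = +0.00013536
ΔP/P ≈ +0.009480 + 0.00013536 = +0.00961536
New price ≈ 93.28 × (1 + 0.00961536) = 94.1769207808.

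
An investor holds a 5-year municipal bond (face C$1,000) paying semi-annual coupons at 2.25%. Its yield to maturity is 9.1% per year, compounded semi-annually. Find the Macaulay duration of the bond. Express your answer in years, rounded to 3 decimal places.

4.704 years

Periodic yield y = 0.0455. Discount each cash flow and weight by its period:
  t   CF        PV=CF/(1+0.0455)^t    t·PV
  1        11.25        10.7604        10.7604
  2        11.25        10.2921        20.5842
  3        11.25         9.8442        29.5326
  4        11.25         9.4158        37.6631
  5        11.25         9.0060        45.0300
  6        11.25         8.6141        51.6844
  7        11.25         8.2392        57.6743
  8        11.25         7.8806        63.0449
  9        11.25         7.5377        67.8389
  10    1,011.25       648.0644     6,480.6440
  Σ                    729.6544     6,864.4569
Price P = Σ PV = 729.6544.
Macaulay duration = Σ(t·PV) / P = 6,864.4569 / 729.6544 = 9.40782 half-year periods.
In years: 9.40782 / 2 = 4.70391 years.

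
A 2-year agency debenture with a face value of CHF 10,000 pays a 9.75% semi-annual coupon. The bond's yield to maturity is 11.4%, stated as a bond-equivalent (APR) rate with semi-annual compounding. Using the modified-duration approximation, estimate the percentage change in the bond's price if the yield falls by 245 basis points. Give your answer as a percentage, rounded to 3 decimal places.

Periodic yield y = 0.057. Modified duration first:
  t   CF        PV=CF/(1+0.057)^t    t·PV
  1       487.50       461.2110       461.2110
  2       487.50       436.3396       872.6792
  3       487.50       412.8095     1,238.4284
  4    10,487.50     8,401.7939    33,607.1757
  Σ                  9,712.1540    36,179.4943
P = 9,712.1540; D_Mac = 3.72518 half-year periods = 1.86259 yrs; D_mod = 1.86259/(1+0.057) = 1.76215 yrs.
ΔP/P ≈ -D_mod · Δy = -1.76215 × (-0.0245) = +0.043173 = +4.3173%.

+4.317%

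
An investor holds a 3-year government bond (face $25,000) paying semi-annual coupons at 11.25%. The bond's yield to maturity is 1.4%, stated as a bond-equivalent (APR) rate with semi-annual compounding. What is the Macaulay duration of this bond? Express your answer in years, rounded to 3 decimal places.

2.678 years

Periodic yield y = 0.007. Discount each cash flow and weight by its period:
  t   CF        PV=CF/(1+0.007)^t    t·PV
  1     1,406.25     1,396.4747     1,396.4747
  2     1,406.25     1,386.7673     2,773.5346
  3     1,406.25     1,377.1274     4,131.3822
  4     1,406.25     1,367.5545     5,470.2181
  5     1,406.25     1,358.0482     6,790.2410
  6    26,406.25    25,323.8602   151,943.1612
  Σ                 32,209.8323   172,505.0118
Price P = Σ PV = 32,209.8323.
Macaulay duration = Σ(t·PV) / P = 172,505.0118 / 32,209.8323 = 5.35566 half-year periods.
In years: 5.35566 / 2 = 2.67783 years.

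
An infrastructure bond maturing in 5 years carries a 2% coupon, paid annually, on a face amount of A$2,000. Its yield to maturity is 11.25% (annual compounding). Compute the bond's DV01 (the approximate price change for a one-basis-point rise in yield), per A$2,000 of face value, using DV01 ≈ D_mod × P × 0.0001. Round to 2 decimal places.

Periodic yield y = 0.1125.
  t   CF        PV=CF/(1+0.1125)^t    t·PV
  1        40.00        35.9551        35.9551
  2        40.00        32.3192        64.6383
  3        40.00        29.0509        87.1528
  4        40.00        26.1132       104.4528
  5     2,040.00     1,197.0990     5,985.4950
  Σ                  1,320.5373     6,277.6939
P = 1,320.5373; D_Mac = 4.75389 yrs; D_mod = 4.27316 yrs.
DV01 ≈ 4.27316 × 1,320.5373 × 0.0001 = 0.564287.

A$0.56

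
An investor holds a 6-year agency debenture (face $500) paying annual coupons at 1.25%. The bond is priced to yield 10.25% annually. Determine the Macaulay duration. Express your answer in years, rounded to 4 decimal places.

Periodic yield y = 0.1025. Discount each cash flow and weight by its year:
  t   CF        PV=CF/(1+0.1025)^t    t·PV
  1         6.25         5.6689         5.6689
  2         6.25         5.1419        10.2838
  3         6.25         4.6638        13.9915
  4         6.25         4.2302        16.9210
  5         6.25         3.8370        19.1848
  6       506.25       281.8989     1,691.3937
  Σ                    305.4408     1,757.4437
Price P = Σ PV = 305.4408.
Macaulay duration = Σ(t·PV) / P = 1,757.4437 / 305.4408 = 5.75379 years.

5.7538 years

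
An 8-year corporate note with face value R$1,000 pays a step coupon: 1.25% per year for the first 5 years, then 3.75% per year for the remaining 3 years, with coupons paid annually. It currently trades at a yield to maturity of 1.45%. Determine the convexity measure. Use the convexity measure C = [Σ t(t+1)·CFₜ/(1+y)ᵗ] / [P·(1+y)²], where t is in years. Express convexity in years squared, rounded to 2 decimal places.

65.29

With y = 0.0145:
  t   CF        PV=CF/(1+0.0145)^t    t·PV        t(t+1)·PV
  1        12.50        12.3213        12.3213          24.6427
  2        12.50        12.1452        24.2905          72.8714
  3        12.50        11.9716        35.9149         143.6597
  4        12.50        11.8005        47.2022         236.0108
  5        12.50        11.6319        58.1594         348.9563
  6        37.50        34.3969       206.3812       1,444.6687
  7        37.50        33.9052       237.3367       1,898.6938
  8     1,037.50       924.6379     7,397.1033      66,573.9294
  Σ                  1,052.8107     8,018.7095      70,743.4327
P = 1,052.8107.
Convexity = Σ t(t+1)·PV / [P·(1+y)²] = 70,743.4327 / (1,052.8107 × 1.029210) = 65.28776.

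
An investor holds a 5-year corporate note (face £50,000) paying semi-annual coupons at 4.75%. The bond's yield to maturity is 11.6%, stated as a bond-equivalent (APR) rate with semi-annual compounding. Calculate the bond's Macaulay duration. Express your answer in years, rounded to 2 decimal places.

4.41 years

Periodic yield y = 0.058. Discount each cash flow and weight by its period:
  t   CF        PV=CF/(1+0.058)^t    t·PV
  1     1,187.50     1,122.4008     1,122.4008
  2     1,187.50     1,060.8703     2,121.7406
  3     1,187.50     1,002.7129     3,008.1388
  4     1,187.50       947.7438     3,790.9752
  5     1,187.50       895.7881     4,478.9404
  6     1,187.50       846.6806     5,080.0836
  7     1,187.50       800.2652     5,601.8566
  8     1,187.50       756.3944     6,051.1548
  9     1,187.50       714.9285     6,434.3565
  10   51,187.50    29,127.7704   291,277.7037
  Σ                 37,275.5549   328,967.3508
Price P = Σ PV = 37,275.5549.
Macaulay duration = Σ(t·PV) / P = 328,967.3508 / 37,275.5549 = 8.82528 half-year periods.
In years: 8.82528 / 2 = 4.41264 years.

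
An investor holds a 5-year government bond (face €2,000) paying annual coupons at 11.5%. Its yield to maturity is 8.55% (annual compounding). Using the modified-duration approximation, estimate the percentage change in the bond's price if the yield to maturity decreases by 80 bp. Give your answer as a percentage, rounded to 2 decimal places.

+3.04%

Periodic yield y = 0.0855. Modified duration first:
  t   CF        PV=CF/(1+0.0855)^t    t·PV
  1       230.00       211.8839       211.8839
  2       230.00       195.1948       390.3895
  3       230.00       179.8201       539.4604
  4       230.00       165.6565       662.6261
  5     2,230.00     1,479.6388     7,398.1942
  Σ                  2,232.1942     9,202.5542
P = 2,232.1942; D_Mac = 4.12265 yrs; D_mod = 4.12265/(1+0.0855) = 3.79793 yrs.
ΔP/P ≈ -D_mod · Δy = -3.79793 × (-0.008) = +0.030383 = +3.0383%.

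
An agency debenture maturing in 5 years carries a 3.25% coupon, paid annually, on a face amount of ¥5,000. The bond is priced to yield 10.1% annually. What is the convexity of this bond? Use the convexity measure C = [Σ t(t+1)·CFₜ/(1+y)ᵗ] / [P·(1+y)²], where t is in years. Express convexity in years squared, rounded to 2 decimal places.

With y = 0.101:
  t   CF        PV=CF/(1+0.101)^t    t·PV        t(t+1)·PV
  1       162.50       147.5931       147.5931         295.1862
  2       162.50       134.0537       268.1074         804.3221
  3       162.50       121.7563       365.2689       1,461.0755
  4       162.50       110.5870       442.3480       2,211.7401
  5     5,162.50     3,190.9755    15,954.8775      95,729.2650
  Σ                  3,704.9656    17,178.1948     100,501.5888
P = 3,704.9656.
Convexity = Σ t(t+1)·PV / [P·(1+y)²] = 100,501.5888 / (3,704.9656 × 1.212201) = 22.37763.

22.38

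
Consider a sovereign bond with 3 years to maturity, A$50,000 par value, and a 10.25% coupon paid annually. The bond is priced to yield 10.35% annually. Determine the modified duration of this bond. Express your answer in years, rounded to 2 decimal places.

Periodic yield y = 0.1035. First find Macaulay duration:
  t   CF        PV=CF/(1+0.1035)^t    t·PV
  1     5,125.00     4,644.3135     4,644.3135
  2     5,125.00     4,208.7119     8,417.4237
  3    55,125.00    41,023.3942   123,070.1825
  Σ                 49,876.4196   136,131.9198
P = 49,876.4196; Macaulay duration = 136,131.9198 / 49,876.4196 = 2.72938 years.
Modified duration = D_Mac / (1 + y) = 2.72938 / 1.1035 = 2.47339 years.

2.47 years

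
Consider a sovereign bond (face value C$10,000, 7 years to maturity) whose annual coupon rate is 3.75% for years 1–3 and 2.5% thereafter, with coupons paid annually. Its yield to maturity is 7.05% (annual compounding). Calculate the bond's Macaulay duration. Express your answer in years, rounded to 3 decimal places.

6.232 years

Periodic yield y = 0.0705. Discount each cash flow and weight by its year:
  t   CF        PV=CF/(1+0.0705)^t    t·PV
  1       375.00       350.3036       350.3036
  2       375.00       327.2336       654.4673
  3       375.00       305.6830       917.0489
  4       250.00       190.3677       761.4709
  5       250.00       177.8307       889.1533
  6       250.00       166.1193       996.7155
  7    10,250.00     6,362.3443    44,536.4098
  Σ                  7,879.8821    49,105.5693
Price P = Σ PV = 7,879.8821.
Macaulay duration = Σ(t·PV) / P = 49,105.5693 / 7,879.8821 = 6.23176 years.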